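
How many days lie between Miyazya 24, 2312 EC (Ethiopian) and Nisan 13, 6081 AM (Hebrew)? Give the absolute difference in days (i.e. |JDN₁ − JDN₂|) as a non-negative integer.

JDN of the first date = 2568547.
JDN of the second date = 2568889.
|2568889 − 2568547| = 342.

342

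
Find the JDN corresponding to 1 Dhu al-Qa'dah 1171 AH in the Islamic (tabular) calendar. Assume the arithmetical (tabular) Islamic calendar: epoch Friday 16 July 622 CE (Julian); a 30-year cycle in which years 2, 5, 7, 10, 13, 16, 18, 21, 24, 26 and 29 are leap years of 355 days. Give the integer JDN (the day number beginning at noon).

2363344

Equivalently 7 July 1758 (Gregorian).
JDN 2400001 is 17 November 1858 CE (Gregorian), MJD 0; the target day is −36657 days from there, so JDN = 2363344.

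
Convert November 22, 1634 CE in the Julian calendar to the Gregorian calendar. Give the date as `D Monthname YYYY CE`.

For dates in this range the Gregorian date is 10 days ahead of the Julian.
22 November 1634 Julian + 10 days → 2 December 1634 Gregorian.

2 December 1634 CE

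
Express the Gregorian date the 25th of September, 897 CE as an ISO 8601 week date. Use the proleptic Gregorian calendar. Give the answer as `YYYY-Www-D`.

0897-W39-3

The weekday is Wednesday (ISO weekday 3).
That Wednesday belongs to ISO week 39 of ISO year 897.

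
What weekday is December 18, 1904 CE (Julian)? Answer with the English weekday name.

Saturday

This is JDN 2416846 (31 December 1904 Gregorian).
JDN 2416846 mod 7 = 5, and JDN 0 was a Monday, so this is a Saturday.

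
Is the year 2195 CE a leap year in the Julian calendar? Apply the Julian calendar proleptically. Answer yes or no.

2195 mod 4 = 3, so it is a common year in the Julian calendar.

no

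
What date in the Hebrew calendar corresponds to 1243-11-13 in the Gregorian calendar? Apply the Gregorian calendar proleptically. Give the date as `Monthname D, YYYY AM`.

Cheshvan 21, 5004 AM

Both dates share Julian Day Number 2175373; in the Hebrew calendar that is 21 Cheshvan 5004 AM.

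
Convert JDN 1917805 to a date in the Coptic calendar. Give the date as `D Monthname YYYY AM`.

The proleptic Gregorian equivalent of JDN 1917805 is 2 September 538.
In the Coptic calendar that day is 3 Thout 255 AM.

3 Thout 255 AM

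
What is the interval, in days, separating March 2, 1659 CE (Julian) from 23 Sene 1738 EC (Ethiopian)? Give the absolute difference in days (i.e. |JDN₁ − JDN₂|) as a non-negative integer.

JDN of the first date = 2327068.
JDN of the second date = 2358952.
|2358952 − 2327068| = 31884.

31884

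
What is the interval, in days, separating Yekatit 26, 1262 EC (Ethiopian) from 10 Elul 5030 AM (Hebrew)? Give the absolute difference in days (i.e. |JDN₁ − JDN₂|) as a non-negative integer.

190

First date → JDN 2184976; second date → JDN 2185166.
The interval is |2184976 − 2185166| = 190 days.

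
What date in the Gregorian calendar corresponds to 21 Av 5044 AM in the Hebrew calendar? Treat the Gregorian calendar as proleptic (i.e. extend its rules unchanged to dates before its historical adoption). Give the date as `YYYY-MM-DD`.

1284-08-11

Julian Day Number of the source date = 2190255.
Converting JDN 2190255 to the Gregorian calendar gives 11 August 1284 CE.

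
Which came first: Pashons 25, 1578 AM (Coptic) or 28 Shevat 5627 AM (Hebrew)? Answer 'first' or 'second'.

first

The two dates have Julian Day Numbers 2401293 and 2403001 respectively.
Since 2401293 < 2403001, the first date comes first.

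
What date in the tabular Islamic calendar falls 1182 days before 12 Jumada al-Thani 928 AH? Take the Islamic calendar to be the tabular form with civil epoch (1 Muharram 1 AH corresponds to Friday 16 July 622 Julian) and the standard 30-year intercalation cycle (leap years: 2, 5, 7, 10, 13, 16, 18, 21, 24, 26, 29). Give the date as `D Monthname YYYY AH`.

11 Safar 925 AH

JDN of 12 Jumada al-Thani 928 AH = 2277097.
2277097 − 1182 = 2275915.
JDN 2275915 in the tabular Islamic calendar is 11 Safar 925 AH.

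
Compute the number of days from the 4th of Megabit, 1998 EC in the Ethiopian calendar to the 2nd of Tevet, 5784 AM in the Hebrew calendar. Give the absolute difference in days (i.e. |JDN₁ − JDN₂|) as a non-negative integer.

JDN of the first date = 2453808.
JDN of the second date = 2460293.
|2460293 − 2453808| = 6485.

6485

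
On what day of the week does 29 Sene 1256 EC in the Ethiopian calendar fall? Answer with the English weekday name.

Monday

In the proleptic Gregorian calendar this is 30 June 1264 (JDN 2182908).
JDN 2182908 mod 7 = 0, and JDN 0 was a Monday, so this is a Monday.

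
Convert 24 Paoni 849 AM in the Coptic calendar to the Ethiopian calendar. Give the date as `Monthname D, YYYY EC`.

Sene 24, 1125 EC

Julian Day Number of the source date = 2135055.
Converting JDN 2135055 to the Ethiopian calendar gives 24 Sene 1125 EC.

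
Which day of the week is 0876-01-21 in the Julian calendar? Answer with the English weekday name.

Saturday

This is JDN 2041037 (25 January 876 Gregorian).
2041037 ≡ 5 (mod 7); counting from Monday = 0 gives Saturday.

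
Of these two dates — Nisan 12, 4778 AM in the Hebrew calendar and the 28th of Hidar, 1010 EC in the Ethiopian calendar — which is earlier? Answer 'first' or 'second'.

second

Converting both to JDN: 2092972 vs 2092845; the smaller is the second.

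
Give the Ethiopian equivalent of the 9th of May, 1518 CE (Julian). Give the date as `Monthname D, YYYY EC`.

Ginbot 14, 1510 EC

Julian Day Number of the source date = 2275636.
Converting JDN 2275636 to the Ethiopian calendar gives 14 Ginbot 1510 EC.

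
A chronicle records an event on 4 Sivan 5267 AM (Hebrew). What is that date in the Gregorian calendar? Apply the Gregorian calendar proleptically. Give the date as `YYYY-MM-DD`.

1507-05-25

Both dates share Julian Day Number 2271624; in the Gregorian calendar that is 25 May 1507 CE.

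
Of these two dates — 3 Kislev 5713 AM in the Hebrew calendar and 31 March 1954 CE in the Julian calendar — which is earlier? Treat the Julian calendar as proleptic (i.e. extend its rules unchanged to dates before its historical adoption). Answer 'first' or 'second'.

First date → JDN 2434338; second date → JDN 2434846.
JDN 2434338 < JDN 2434846, so the first date is earlier.

first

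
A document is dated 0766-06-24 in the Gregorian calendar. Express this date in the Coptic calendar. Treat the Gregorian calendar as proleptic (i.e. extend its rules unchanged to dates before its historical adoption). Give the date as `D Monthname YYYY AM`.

Julian Day Number of the source date = 2001010.
Converting JDN 2001010 to the Coptic calendar gives 26 Paoni 482 AM.

26 Paoni 482 AM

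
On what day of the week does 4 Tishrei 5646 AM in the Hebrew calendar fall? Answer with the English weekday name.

Sunday

Equivalently 13 September 1885 Gregorian, JDN 2409798.
JDN 2409798 mod 7 = 6, and JDN 0 was a Monday, so this is a Sunday.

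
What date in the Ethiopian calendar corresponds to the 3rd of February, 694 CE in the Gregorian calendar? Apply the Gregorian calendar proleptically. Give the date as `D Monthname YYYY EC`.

6 Yekatit 686 EC

Both dates share Julian Day Number 1974572; in the Ethiopian calendar that is 6 Yekatit 686 EC.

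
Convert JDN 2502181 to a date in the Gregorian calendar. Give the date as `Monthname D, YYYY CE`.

JDN 2451545 is 1 Jan 2000; 2502181 is +50636 days from there.

August 21, 2138 CE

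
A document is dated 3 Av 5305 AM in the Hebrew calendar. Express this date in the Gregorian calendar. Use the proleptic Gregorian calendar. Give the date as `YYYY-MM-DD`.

Julian Day Number of the source date = 2285562.
Converting JDN 2285562 to the Gregorian calendar gives 22 July 1545 CE.

1545-07-22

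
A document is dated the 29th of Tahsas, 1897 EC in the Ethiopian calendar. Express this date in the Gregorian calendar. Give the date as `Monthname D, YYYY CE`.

Julian Day Number of the source date = 2416853.
Converting JDN 2416853 to the Gregorian calendar gives 7 January 1905 CE.

January 7, 1905 CE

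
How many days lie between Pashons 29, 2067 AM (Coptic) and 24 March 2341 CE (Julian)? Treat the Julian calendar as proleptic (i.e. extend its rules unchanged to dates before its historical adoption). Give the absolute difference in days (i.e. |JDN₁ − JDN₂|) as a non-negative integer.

First date → JDN 2579904; second date → JDN 2576191.
The interval is |2579904 − 2576191| = 3713 days.

3713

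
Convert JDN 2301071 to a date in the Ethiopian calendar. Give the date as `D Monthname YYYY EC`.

The Gregorian equivalent of JDN 2301071 is 7 January 1588.
In the Ethiopian calendar that day is 1 Tir 1580 EC.

1 Tir 1580 EC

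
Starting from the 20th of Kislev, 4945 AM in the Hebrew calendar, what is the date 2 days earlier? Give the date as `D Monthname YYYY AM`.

Counting 2 days back from JDN 2153844 reaches JDN 2153842, which is 18 Kislev 4945 AM.

18 Kislev 4945 AM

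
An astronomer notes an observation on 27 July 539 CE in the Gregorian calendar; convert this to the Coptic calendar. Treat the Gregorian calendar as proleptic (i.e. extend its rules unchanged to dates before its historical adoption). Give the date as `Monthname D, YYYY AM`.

Both dates share Julian Day Number 1918133; in the Coptic calendar that is 1 Mesori 255 AM.

Mesori 1, 255 AM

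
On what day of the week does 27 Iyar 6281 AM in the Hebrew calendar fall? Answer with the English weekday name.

This is JDN 2641992 (5 June 2521 Gregorian).
JDN 2641992 mod 7 = 3, and JDN 0 was a Monday, so this is a Thursday.

Thursday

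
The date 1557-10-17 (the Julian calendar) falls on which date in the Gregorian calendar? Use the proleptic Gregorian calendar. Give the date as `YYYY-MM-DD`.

1557-10-27

The Julian–Gregorian offset here is 10 days (Julian trailing).
17 October 1557 Julian + 10 days → 27 October 1557 Gregorian.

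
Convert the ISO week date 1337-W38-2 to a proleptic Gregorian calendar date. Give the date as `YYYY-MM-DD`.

ISO week 1 of 1337 is the week containing the first Thursday of 1337.
Week 38, day 2 (Tuesday) lands on 1337-09-17.

1337-09-17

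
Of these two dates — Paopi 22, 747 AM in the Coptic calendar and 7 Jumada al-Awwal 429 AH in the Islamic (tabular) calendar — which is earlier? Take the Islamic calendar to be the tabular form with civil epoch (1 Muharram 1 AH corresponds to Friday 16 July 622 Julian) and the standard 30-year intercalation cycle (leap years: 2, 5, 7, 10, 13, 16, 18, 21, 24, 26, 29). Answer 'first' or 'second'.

first

The two dates have Julian Day Numbers 2097557 and 2100233 respectively.
Since 2097557 < 2100233, the first date comes first.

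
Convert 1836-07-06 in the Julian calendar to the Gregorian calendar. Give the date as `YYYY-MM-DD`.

1836-07-18

The Julian–Gregorian offset here is 12 days (Julian trailing).
6 July 1836 Julian + 12 days → 18 July 1836 Gregorian.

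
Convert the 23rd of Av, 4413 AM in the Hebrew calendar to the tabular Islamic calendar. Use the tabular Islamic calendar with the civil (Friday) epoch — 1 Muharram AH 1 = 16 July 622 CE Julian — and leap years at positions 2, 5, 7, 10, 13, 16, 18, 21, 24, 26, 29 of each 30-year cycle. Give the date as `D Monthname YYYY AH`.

The source date corresponds to 26 July 653 in the proleptic Gregorian calendar (JDN 1959770).
That day falls on 21 Dhu al-Hijjah 32 AH in the tabular Islamic calendar.

21 Dhu al-Hijjah 32 AH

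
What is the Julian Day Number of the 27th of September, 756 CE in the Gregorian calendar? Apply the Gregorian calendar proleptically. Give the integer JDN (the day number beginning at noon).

1997453

JDN 2400001 is 17 November 1858 CE (Gregorian), MJD 0; the target day is −402548 days from there, so JDN = 1997453.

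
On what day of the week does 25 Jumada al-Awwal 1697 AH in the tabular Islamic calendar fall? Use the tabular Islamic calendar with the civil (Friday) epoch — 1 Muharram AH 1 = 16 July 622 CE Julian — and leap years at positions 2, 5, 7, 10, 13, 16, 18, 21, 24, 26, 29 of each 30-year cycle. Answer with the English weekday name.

Sunday

Equivalently 7 June 2268 Gregorian, JDN 2549588.
JDN 2549588 mod 7 = 6, and JDN 0 was a Monday, so this is a Sunday.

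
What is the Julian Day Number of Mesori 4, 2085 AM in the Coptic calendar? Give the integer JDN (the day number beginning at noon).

Equivalently 13 August 2369 (Gregorian).
JDN 2400001 is 17 November 1858 CE (Gregorian), MJD 0; the target day is +186543 days from there, so JDN = 2586544.

2586544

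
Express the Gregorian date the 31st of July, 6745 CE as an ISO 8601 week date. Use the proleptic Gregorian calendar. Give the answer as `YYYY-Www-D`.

6745-W31-2

The weekday is Tuesday (ISO weekday 2).
That Tuesday belongs to ISO week 31 of ISO year 6745.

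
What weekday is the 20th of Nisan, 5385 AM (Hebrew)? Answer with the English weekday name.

Equivalently 27 April 1625 Gregorian, JDN 2314696.
JDN 2314696 mod 7 = 6, and JDN 0 was a Monday, so this is a Sunday.

Sunday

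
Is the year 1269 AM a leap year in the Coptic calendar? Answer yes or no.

no

1269 mod 4 = 1; in the Coptic calendar a year is leap when year mod 4 = 3, so it is a common year.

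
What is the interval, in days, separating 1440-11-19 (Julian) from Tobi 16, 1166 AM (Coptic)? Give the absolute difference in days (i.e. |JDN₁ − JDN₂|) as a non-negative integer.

3340

JDN of the first date = 2247341.
JDN of the second date = 2250681.
|2250681 − 2247341| = 3340.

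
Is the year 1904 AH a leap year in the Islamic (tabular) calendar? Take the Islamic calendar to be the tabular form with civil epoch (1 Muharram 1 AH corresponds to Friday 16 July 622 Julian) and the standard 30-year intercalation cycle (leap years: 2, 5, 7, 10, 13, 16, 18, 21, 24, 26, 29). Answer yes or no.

Year 1904 AH is year 14 of its 30-year cycle; leap positions are 2, 5, 7, 10, 13, 16, 18, 21, 24, 26, 29, so it is a common year (354 days).

no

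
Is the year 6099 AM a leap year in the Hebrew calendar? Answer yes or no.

yes

Hebrew year 6099 is year 19 of its 19-year Metonic cycle; leap years are at positions 3, 6, 8, 11, 14, 17, 19, so it is a leap year (13 months).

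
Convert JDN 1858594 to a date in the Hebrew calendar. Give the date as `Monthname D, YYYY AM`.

Av 18, 4136 AM

The proleptic Gregorian equivalent of JDN 1858594 is 22 July 376.
In the Hebrew calendar that day is Av 18, 4136 AM.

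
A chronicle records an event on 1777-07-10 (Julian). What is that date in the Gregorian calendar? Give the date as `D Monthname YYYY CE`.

21 July 1777 CE

The Julian–Gregorian offset here is 11 days (Julian trailing).
10 July 1777 Julian + 11 days → 21 July 1777 Gregorian.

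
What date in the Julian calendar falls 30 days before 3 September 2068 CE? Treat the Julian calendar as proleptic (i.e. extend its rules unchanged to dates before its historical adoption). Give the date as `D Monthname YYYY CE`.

4 August 2068 CE

The starting date is JDN 2476641; 2476641 − 30 = 2476611.
JDN 2476611 corresponds to 4 August 2068 CE.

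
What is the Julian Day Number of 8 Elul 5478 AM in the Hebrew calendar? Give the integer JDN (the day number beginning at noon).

2348793

In the Gregorian calendar the same day is 4 September 1718.
JDN 2451545 is 1 January 2000 CE (Gregorian); the target day is −102752 days from there, so JDN = 2348793.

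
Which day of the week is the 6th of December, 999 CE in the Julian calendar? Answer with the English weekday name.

This is JDN 2086282 (11 December 999 Gregorian).
JDN 2086282 mod 7 = 2, and JDN 0 was a Monday, so this is a Wednesday.

Wednesday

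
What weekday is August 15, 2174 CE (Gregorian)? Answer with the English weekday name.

2515324 ≡ 0 (mod 7); counting from Monday = 0 gives Monday.

Monday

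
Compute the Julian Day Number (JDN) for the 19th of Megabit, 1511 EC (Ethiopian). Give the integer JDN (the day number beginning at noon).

2275946

Equivalently 25 March 1519 (proleptic Gregorian).
JDN 2451545 is 1 January 2000 CE (Gregorian); the target day is −175599 days from there, so JDN = 2275946.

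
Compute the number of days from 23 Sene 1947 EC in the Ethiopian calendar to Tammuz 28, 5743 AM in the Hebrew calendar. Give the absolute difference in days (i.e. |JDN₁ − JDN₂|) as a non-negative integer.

10236

First date → JDN 2435289; second date → JDN 2445525.
The interval is |2435289 − 2445525| = 10236 days.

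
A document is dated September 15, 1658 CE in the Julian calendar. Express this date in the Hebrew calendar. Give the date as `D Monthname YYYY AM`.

Both dates share Julian Day Number 2326900; in the Hebrew calendar that is 27 Elul 5418 AM.

27 Elul 5418 AM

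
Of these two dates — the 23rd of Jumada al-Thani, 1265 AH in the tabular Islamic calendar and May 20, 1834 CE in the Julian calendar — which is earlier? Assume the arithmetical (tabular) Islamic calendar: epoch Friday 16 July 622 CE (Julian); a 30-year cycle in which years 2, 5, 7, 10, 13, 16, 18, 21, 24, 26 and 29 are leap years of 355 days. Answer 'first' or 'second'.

Converting both to JDN: 2396529 vs 2391066; the smaller is the second.

second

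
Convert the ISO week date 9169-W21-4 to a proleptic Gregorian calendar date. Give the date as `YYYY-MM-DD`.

ISO week 1 of 9169 is the week containing the first Thursday of 9169.
Week 21, day 4 (Thursday) lands on 9169-05-22.

9169-05-22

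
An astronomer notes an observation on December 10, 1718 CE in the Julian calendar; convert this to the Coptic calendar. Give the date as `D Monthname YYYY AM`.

14 Koiak 1435 AM

The source date corresponds to 21 December 1718 in the Gregorian calendar (JDN 2348901).
That day falls on 14 Koiak 1435 AM in the Coptic calendar.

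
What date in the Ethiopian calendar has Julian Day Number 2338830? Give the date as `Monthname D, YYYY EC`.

The Gregorian equivalent of JDN 2338830 is 25 May 1691.
In the Ethiopian calendar that day is Ginbot 20, 1683 EC.

Ginbot 20, 1683 EC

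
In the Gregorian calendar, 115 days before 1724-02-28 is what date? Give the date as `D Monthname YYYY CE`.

5 November 1723 CE

Counting 115 days back from JDN 2350796 reaches JDN 2350681, which is 5 November 1723 CE.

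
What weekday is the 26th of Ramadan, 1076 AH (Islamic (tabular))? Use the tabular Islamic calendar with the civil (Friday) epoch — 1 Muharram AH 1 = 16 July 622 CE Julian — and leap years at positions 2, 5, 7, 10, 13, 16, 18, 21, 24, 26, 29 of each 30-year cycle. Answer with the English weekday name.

Thursday

In the Gregorian calendar this is 1 April 1666 (JDN 2329645).
JDN 2329645 mod 7 = 3, and JDN 0 was a Monday, so this is a Thursday.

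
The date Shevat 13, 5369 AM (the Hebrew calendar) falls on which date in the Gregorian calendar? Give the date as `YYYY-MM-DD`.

1609-01-18

Julian Day Number of the source date = 2308753.
Converting JDN 2308753 to the Gregorian calendar gives 18 January 1609 CE.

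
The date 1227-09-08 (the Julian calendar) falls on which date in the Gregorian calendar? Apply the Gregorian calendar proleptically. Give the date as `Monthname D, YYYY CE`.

For dates in this range the Gregorian date is 7 days ahead of the Julian.
8 September 1227 Julian + 7 days → 15 September 1227 Gregorian.

September 15, 1227 CE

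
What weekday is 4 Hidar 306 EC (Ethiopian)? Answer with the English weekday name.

Saturday

In the proleptic Gregorian calendar this is 1 November 313 (JDN 1835685).
1835685 ≡ 5 (mod 7); counting from Monday = 0 gives Saturday.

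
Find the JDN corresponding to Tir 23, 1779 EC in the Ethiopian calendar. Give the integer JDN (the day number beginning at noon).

2373777

Equivalently 29 January 1787 (Gregorian).
JDN 2451545 is 1 January 2000 CE (Gregorian); the target day is −77768 days from there, so JDN = 2373777.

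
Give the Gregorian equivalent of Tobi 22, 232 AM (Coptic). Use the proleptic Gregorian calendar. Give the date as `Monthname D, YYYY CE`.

January 20, 516 CE

Julian Day Number of the source date = 1909544.
Converting JDN 1909544 to the Gregorian calendar gives 20 January 516 CE.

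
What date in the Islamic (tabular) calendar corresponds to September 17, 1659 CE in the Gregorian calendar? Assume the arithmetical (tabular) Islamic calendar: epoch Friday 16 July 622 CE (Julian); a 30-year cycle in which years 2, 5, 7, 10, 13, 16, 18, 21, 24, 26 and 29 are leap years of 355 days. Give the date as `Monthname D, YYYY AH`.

Dhu al-Hijjah 29, 1069 AH

Julian Day Number of the source date = 2327257.
Converting JDN 2327257 to the tabular Islamic calendar gives 29 Dhu al-Hijjah 1069 AH.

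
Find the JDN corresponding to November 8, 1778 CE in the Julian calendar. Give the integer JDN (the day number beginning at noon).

In the Gregorian calendar the same day is 19 November 1778.
JDN 2451545 is 1 January 2000 CE (Gregorian); the target day is −80761 days from there, so JDN = 2370784.

2370784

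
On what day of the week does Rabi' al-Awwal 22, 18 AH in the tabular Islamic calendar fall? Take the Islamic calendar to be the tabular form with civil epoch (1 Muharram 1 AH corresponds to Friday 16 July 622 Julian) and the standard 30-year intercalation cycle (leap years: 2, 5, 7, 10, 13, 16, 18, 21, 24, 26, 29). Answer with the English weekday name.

This is JDN 1954544 (5 April 639 Gregorian).
1954544 ≡ 4 (mod 7); counting from Monday = 0 gives Friday.

Friday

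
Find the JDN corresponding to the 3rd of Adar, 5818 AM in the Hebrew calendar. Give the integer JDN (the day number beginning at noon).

In the Gregorian calendar the same day is 27 February 2058.
JDN 2451545 is 1 January 2000 CE (Gregorian); the target day is +21242 days from there, so JDN = 2472787.

2472787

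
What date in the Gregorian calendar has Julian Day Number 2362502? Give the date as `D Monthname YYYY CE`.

Counting from JDN 2299161 = 15 Oct 1582 gives an offset of 63341 days.

17 March 1756 CE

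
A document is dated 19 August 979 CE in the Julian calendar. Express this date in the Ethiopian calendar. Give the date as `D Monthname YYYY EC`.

26 Nehase 971 EC

Julian Day Number of the source date = 2078868.
Converting JDN 2078868 to the Ethiopian calendar gives 26 Nehase 971 EC.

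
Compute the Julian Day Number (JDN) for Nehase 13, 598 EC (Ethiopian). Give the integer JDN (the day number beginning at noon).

1942617

Equivalently 9 August 606 (proleptic Gregorian).
JDN 2299161 is 15 October 1582 CE (Gregorian); the target day is −356544 days from there, so JDN = 1942617.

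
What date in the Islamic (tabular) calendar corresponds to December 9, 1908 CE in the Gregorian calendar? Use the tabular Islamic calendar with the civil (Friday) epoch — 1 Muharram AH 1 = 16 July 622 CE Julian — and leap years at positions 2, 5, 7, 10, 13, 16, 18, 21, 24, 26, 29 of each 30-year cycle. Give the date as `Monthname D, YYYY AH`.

Both dates share Julian Day Number 2418285; in the tabular Islamic calendar that is 15 Dhu al-Qa'dah 1326 AH.

Dhu al-Qa'dah 15, 1326 AH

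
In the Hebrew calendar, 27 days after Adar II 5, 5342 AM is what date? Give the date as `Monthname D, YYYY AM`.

Nisan 3, 5342 AM

JDN of Adar II 5, 5342 AM = 2298941.
2298941 + 27 = 2298968.
JDN 2298968 in the Hebrew calendar is Nisan 3, 5342 AM.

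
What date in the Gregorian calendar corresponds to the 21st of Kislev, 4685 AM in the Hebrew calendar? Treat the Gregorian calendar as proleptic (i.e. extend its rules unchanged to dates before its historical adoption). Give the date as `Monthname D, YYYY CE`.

November 26, 924 CE

Both dates share Julian Day Number 2058874; in the Gregorian calendar that is 26 November 924 CE.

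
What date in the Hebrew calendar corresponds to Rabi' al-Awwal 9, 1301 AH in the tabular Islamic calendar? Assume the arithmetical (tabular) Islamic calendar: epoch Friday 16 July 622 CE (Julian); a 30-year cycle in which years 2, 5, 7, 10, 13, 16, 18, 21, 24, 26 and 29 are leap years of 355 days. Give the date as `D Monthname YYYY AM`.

The source date corresponds to 8 January 1884 in the Gregorian calendar (JDN 2409184).
That day falls on 10 Tevet 5644 AM in the Hebrew calendar.

10 Tevet 5644 AM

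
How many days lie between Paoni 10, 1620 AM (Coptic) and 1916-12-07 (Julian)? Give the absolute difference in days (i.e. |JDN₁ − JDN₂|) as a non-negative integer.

First date → JDN 2416649; second date → JDN 2421218.
The interval is |2416649 − 2421218| = 4569 days.

4569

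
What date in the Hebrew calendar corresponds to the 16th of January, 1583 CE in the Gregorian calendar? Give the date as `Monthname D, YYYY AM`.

Both dates share Julian Day Number 2299254; in the Hebrew calendar that is 22 Tevet 5343 AM.

Tevet 22, 5343 AM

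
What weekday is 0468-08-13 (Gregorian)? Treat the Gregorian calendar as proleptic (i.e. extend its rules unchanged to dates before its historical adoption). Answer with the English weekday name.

JDN 1892219 mod 7 = 0, and JDN 0 was a Monday, so this is a Monday.

Monday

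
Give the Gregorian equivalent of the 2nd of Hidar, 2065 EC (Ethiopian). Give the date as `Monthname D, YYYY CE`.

Both dates share Julian Day Number 2478158; in the Gregorian calendar that is 11 November 2072 CE.

November 11, 2072 CE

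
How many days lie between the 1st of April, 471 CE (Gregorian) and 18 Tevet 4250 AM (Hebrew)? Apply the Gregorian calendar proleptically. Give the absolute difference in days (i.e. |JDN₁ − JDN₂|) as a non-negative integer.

JDN of the first date = 1893180.
JDN of the second date = 1900026.
|1900026 − 1893180| = 6846.

6846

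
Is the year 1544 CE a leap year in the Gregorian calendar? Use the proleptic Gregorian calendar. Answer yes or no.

yes

1544 is divisible by 4 and not by 100, so it is a leap year.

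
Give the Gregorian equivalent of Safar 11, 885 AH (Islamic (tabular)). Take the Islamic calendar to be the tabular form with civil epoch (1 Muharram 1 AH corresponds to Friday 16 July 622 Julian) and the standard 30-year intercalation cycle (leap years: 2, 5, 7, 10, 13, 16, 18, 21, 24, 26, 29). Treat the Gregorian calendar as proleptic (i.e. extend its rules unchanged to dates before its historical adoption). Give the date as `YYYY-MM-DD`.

Both dates share Julian Day Number 2261740; in the Gregorian calendar that is 1 May 1480 CE.

1480-05-01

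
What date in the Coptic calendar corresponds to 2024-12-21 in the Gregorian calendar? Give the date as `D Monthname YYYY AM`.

Julian Day Number of the source date = 2460666.
Converting JDN 2460666 to the Coptic calendar gives 12 Koiak 1741 AM.

12 Koiak 1741 AM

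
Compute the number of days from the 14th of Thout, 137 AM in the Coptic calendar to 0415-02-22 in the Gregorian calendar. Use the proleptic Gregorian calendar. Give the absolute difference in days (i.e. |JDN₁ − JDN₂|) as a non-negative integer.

First date → JDN 1874717; second date → JDN 1872688.
The interval is |1874717 − 1872688| = 2029 days.

2029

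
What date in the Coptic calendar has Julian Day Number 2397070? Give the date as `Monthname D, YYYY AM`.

The Gregorian equivalent of JDN 2397070 is 8 November 1850.
In the Coptic calendar that day is Paopi 30, 1567 AM.

Paopi 30, 1567 AM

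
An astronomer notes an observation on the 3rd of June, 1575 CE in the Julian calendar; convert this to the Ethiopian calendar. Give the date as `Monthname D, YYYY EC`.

Sene 9, 1567 EC

Julian Day Number of the source date = 2296480.
Converting JDN 2296480 to the Ethiopian calendar gives 9 Sene 1567 EC.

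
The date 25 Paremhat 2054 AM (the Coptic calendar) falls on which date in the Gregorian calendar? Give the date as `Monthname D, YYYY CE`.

April 6, 2338 CE

Both dates share Julian Day Number 2575092; in the Gregorian calendar that is 6 April 2338 CE.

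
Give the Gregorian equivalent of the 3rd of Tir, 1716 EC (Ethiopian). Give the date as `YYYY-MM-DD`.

1724-01-10

Both dates share Julian Day Number 2350747; in the Gregorian calendar that is 10 January 1724 CE.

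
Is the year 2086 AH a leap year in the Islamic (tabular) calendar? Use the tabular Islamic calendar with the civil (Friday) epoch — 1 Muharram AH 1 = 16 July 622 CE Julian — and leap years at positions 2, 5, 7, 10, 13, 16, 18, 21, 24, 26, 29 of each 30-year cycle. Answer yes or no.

Year 2086 AH is year 16 of its 30-year cycle; leap positions are 2, 5, 7, 10, 13, 16, 18, 21, 24, 26, 29, so it is a leap year (355 days).

yes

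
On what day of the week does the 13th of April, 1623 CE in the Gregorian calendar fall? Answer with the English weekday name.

Since JDN mod 7 = 3 (0 = Monday), the day is Thursday.

Thursday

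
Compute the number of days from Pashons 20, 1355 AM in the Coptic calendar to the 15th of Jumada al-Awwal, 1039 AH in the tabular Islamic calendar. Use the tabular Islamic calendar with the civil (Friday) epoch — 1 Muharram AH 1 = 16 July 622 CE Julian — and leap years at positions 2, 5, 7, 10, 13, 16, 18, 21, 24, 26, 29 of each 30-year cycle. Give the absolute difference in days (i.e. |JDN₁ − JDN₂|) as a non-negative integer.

JDN of the first date = 2319837.
JDN of the second date = 2316405.
|2316405 − 2319837| = 3432.

3432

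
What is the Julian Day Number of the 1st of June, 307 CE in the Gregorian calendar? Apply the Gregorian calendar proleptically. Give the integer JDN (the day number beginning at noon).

1833340

JDN 2451545 is 1 January 2000 CE (Gregorian); the target day is −618205 days from there, so JDN = 1833340.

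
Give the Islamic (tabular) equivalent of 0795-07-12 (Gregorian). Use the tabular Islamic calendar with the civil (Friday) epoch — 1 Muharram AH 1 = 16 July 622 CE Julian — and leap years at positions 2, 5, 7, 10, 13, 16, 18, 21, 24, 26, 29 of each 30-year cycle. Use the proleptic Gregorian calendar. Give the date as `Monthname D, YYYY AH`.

Both dates share Julian Day Number 2011620; in the tabular Islamic calendar that is 15 Rabi' al-Thani 179 AH.

Rabi' al-Thani 15, 179 AH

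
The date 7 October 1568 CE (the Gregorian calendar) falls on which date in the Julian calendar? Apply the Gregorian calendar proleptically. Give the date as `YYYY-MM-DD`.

1568-09-27

At this point the Julian calendar is 10 days behind the Gregorian.
7 October 1568 Gregorian − 10 days → 27 September 1568 Julian.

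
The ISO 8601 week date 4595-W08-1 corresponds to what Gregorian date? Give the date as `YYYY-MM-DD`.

ISO week 1 of 4595 is the week containing the first Thursday of 4595.
Week 8, day 1 (Monday) lands on 4595-02-16.

4595-02-16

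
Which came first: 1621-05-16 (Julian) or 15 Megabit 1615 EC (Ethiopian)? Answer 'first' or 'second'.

The two dates have Julian Day Numbers 2313264 and 2313928 respectively.
Since 2313264 < 2313928, the first date comes first.

first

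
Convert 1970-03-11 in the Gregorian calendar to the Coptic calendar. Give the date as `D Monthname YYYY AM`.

2 Paremhat 1686 AM

Julian Day Number of the source date = 2440657.
Converting JDN 2440657 to the Coptic calendar gives 2 Paremhat 1686 AM.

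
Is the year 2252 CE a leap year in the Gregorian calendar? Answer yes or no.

2252 is divisible by 4 and not by 100, so it is a leap year.

yes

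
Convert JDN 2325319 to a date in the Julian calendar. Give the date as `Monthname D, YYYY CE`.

May 18, 1654 CE

JDN 2325319 is 28 May 1654 in the Gregorian calendar.
In the Julian calendar that day is May 18, 1654 CE.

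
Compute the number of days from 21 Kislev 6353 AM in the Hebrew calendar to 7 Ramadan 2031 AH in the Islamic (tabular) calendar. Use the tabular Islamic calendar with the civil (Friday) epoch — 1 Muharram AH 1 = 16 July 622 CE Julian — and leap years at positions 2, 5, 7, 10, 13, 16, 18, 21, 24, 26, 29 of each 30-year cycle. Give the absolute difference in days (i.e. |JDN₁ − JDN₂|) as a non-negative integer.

74

First date → JDN 2668120; second date → JDN 2668046.
The interval is |2668120 − 2668046| = 74 days.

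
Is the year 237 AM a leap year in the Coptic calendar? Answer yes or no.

237 mod 4 = 1; in the Coptic calendar a year is leap when year mod 4 = 3, so it is a common year.

no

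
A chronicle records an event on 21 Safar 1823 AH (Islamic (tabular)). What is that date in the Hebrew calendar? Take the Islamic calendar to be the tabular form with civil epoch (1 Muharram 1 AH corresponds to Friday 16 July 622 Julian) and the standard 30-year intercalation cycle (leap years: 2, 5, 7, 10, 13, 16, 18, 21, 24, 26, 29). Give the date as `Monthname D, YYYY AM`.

Sivan 22, 6150 AM

Both dates share Julian Day Number 2594146; in the Hebrew calendar that is 22 Sivan 6150 AM.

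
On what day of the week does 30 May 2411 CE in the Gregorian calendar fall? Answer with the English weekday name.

Monday

JDN 2601809 mod 7 = 0, and JDN 0 was a Monday, so this is a Monday.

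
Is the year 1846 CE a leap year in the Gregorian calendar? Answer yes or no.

no

1846 is not divisible by 4, so it is a common year.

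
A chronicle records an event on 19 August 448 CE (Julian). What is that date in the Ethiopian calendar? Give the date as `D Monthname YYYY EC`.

26 Nehase 440 EC

Julian Day Number of the source date = 1884921.
Converting JDN 1884921 to the Ethiopian calendar gives 26 Nehase 440 EC.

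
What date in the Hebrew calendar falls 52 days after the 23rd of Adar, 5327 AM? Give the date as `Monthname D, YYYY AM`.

Iyar 16, 5327 AM

JDN of the 23rd of Adar, 5327 AM = 2293467.
2293467 + 52 = 2293519.
JDN 2293519 in the Hebrew calendar is Iyar 16, 5327 AM.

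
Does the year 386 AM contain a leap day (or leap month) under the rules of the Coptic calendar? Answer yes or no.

386 mod 4 = 2; in the Coptic calendar a year is leap when year mod 4 = 3, so it is a common year.

no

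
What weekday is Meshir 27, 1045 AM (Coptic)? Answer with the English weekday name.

Equivalently 1 March 1329 Gregorian, JDN 2206527.
JDN 2206527 mod 7 = 1, and JDN 0 was a Monday, so this is a Tuesday.

Tuesday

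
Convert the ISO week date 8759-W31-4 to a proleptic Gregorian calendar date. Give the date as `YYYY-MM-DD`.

8759-07-30

ISO week 1 of 8759 is the week containing the first Thursday of 8759.
Week 31, day 4 (Thursday) lands on 8759-07-30.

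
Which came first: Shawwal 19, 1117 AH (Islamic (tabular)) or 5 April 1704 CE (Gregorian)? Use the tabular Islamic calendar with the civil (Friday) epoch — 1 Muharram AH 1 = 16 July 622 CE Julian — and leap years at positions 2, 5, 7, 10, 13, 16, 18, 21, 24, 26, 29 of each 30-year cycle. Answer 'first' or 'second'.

second

First date → JDN 2344197; second date → JDN 2343528.
JDN 2343528 < JDN 2344197, so the second date is earlier.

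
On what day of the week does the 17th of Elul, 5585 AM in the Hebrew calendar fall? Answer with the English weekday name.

Wednesday

Equivalently 31 August 1825 Gregorian, JDN 2387870.
Since JDN mod 7 = 2 (0 = Monday), the day is Wednesday.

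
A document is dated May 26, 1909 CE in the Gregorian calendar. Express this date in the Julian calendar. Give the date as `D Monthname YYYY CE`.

At this point the Julian calendar is 13 days behind the Gregorian.
26 May 1909 Gregorian − 13 days → 13 May 1909 Julian.

13 May 1909 CE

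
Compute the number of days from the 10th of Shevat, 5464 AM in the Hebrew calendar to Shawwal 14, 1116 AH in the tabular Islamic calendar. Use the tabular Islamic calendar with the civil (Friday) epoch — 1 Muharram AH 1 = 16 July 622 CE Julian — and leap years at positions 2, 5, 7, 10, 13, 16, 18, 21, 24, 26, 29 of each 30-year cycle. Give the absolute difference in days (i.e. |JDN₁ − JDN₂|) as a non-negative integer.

JDN of the first date = 2343448.
JDN of the second date = 2343838.
|2343838 − 2343448| = 390.

390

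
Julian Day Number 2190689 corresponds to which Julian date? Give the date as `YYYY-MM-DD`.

JDN 2190689 is 19 October 1285 in the proleptic Gregorian calendar.
In the Julian calendar that day is 1285-10-12.

1285-10-12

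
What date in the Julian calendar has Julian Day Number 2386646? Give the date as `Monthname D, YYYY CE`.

April 13, 1822 CE

JDN 2386646 is 25 April 1822 in the Gregorian calendar.
In the Julian calendar that day is April 13, 1822 CE.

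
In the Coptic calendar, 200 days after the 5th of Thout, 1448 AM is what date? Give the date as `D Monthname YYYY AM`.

25 Paremhat 1448 AM

Counting 200 days forward from JDN 2353551 reaches JDN 2353751, which is 25 Paremhat 1448 AM.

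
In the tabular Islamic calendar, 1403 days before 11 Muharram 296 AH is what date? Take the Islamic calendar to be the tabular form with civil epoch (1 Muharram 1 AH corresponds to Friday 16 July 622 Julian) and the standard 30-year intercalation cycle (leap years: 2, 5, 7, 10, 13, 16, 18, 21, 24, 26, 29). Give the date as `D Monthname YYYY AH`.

Counting 1403 days back from JDN 2052988 reaches JDN 2051585, which is 25 Muharram 292 AH.

25 Muharram 292 AH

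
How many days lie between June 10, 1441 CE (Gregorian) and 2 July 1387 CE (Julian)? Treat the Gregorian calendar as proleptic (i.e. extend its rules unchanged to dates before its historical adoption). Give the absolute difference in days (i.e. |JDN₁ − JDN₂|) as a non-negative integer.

First date → JDN 2247535; second date → JDN 2227842.
The interval is |2247535 − 2227842| = 19693 days.

19693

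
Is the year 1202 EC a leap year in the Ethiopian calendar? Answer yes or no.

no

1202 mod 4 = 2; in the Ethiopian calendar a year is leap when year mod 4 = 3, so it is a common year.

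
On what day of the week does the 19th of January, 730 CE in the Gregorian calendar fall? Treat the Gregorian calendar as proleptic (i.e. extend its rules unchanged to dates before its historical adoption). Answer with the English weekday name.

Sunday

1987705 ≡ 6 (mod 7); counting from Monday = 0 gives Sunday.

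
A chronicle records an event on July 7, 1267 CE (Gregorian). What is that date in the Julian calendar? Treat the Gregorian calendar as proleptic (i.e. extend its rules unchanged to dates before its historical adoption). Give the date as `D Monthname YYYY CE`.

30 June 1267 CE

The Julian–Gregorian offset here is 7 days (Julian trailing).
7 July 1267 Gregorian − 7 days → 30 June 1267 Julian.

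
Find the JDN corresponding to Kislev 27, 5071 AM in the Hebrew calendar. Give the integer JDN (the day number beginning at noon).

In the proleptic Gregorian calendar the same day is 28 November 1310.
JDN 2299161 is 15 October 1582 CE (Gregorian); the target day is −99302 days from there, so JDN = 2199859.

2199859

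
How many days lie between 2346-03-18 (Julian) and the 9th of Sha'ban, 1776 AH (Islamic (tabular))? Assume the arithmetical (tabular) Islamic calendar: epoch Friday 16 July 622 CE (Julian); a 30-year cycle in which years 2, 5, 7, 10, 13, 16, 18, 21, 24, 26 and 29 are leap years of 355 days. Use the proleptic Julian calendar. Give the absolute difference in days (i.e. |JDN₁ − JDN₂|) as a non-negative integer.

First date → JDN 2578011; second date → JDN 2577656.
The interval is |2578011 − 2577656| = 355 days.

355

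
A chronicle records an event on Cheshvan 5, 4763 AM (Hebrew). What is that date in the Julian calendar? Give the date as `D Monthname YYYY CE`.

14 October 1002 CE

The source date corresponds to 20 October 1002 in the proleptic Gregorian calendar (JDN 2087325).
That day falls on 14 October 1002 CE in the Julian calendar.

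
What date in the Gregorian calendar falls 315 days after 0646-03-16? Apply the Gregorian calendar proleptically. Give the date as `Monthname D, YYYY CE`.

Counting 315 days forward from JDN 1957081 reaches JDN 1957396, which is January 25, 647 CE.

January 25, 647 CE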